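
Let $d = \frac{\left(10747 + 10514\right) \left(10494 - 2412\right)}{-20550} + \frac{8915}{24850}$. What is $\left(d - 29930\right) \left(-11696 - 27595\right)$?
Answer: $\frac{731714624496459}{486350} \approx 1.5045 \cdot 10^{9}$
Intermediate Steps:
$d = - \frac{28465514243}{3404450}$ ($d = 21261 \cdot 8082 \left(- \frac{1}{20550}\right) + 8915 \cdot \frac{1}{24850} = 171831402 \left(- \frac{1}{20550}\right) + \frac{1783}{4970} = - \frac{28638567}{3425} + \frac{1783}{4970} = - \frac{28465514243}{3404450} \approx -8361.3$)
$\left(d - 29930\right) \left(-11696 - 27595\right) = \left(- \frac{28465514243}{3404450} - 29930\right) \left(-11696 - 27595\right) = \left(- \frac{130360702743}{3404450}\right) \left(-39291\right) = \frac{731714624496459}{486350}$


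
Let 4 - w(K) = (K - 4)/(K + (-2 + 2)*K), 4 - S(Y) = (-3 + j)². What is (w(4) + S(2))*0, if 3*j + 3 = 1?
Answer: 0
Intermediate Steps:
j = -⅔ (j = -1 + (⅓)*1 = -1 + ⅓ = -⅔ ≈ -0.66667)
S(Y) = -85/9 (S(Y) = 4 - (-3 - ⅔)² = 4 - (-11/3)² = 4 - 1*121/9 = 4 - 121/9 = -85/9)
w(K) = 4 - (-4 + K)/K (w(K) = 4 - (K - 4)/(K + (-2 + 2)*K) = 4 - (-4 + K)/(K + 0*K) = 4 - (-4 + K)/(K + 0) = 4 - (-4 + K)/K)
(w(4) + S(2))*0 = ((3 + 4/4) - 85/9)*0 = ((3 + 4*(¼)) - 85/9)*0 = ((3 + 1) - 85/9)*0 = (4 - 85/9)*0 = -49/9*0 = 0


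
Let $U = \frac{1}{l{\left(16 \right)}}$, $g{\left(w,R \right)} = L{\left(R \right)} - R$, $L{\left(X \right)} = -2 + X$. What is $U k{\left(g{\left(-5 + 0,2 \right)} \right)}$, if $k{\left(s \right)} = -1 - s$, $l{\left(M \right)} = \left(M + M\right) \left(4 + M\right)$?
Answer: $\frac{1}{640} \approx 0.0015625$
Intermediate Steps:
$l{\left(M \right)} = 2 M \left(4 + M\right)$
$g{\left(w,R \right)} = -2$ ($g{\left(w,R \right)} = \left(-2 + R\right) - R = -2$)
$U = \frac{1}{640}$ ($U = \frac{1}{2 \cdot 16 \left(4 + 16\right)} = \frac{1}{2 \cdot 16 \cdot 20} = \frac{1}{640} \approx 0.0015625$)
$U k{\left(g{\left(-5 + 0,2 \right)} \right)} = \frac{-1 - -2}{640} = \frac{-1 + 2}{640} = \frac{1}{640} \cdot 1 = \frac{1}{640}$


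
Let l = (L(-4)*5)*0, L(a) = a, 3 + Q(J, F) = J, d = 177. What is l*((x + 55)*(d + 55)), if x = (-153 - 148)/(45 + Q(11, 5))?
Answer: 0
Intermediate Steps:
Q(J, F) = -3 + J
x = -301/53 (x = (-153 - 148)/(45 + (-3 + 11)) = -301/(45 + 8) = -301/53 ≈ -5.6792)
l = 0 (l = -4*5*0 = -20*0 = 0)
l*((x + 55)*(d + 55)) = 0*((-301/53 + 55)*(177 + 55)) = 0*((2614/53)*232) = 0*(606448/53) = 0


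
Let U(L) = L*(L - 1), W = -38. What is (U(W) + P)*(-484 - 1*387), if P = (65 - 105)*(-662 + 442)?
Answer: -8955622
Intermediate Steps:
U(L) = L*(-1 + L)
P = 8800 (P = -40*(-220) = 8800)
(U(W) + P)*(-484 - 1*387) = (-38*(-1 - 38) + 8800)*(-484 - 1*387) = (-38*(-39) + 8800)*(-484 - 387) = (1482 + 8800)*(-871) = 10282*(-871) = -8955622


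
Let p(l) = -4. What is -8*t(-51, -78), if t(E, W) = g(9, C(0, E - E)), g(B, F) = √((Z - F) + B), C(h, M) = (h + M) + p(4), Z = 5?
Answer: -24*√2 ≈ -33.941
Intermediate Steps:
C(h, M) = -4 + M + h (C(h, M) = (h + M) - 4 = (M + h) - 4 = -4 + M + h)
g(B, F) = √(5 + B - F) (g(B, F) = √((5 - F) + B) = √(5 + B - F))
t(E, W) = 3*√2 (t(E, W) = √(5 + 9 - (-4 + (E - E) + 0)) = √(5 + 9 - (-4 + 0 + 0)) = √(5 + 9 - 1*(-4)) = √(5 + 9 + 4) = √18 = 3*√2)
-8*t(-51, -78) = -24*√2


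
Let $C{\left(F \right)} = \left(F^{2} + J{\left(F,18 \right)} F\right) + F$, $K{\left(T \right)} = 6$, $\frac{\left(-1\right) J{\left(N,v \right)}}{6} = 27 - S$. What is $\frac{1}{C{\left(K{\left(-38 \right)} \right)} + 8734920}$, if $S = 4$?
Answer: $\frac{1}{8734134} \approx 1.1449 \cdot 10^{-7}$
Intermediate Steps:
$J{\left(N,v \right)} = -138$ ($J{\left(N,v \right)} = - 6 \left(27 - 4\right) = \left(-6\right) 23 = -138$)
$C{\left(F \right)} = F^{2} - 137 F$ ($C{\left(F \right)} = \left(F^{2} - 138 F\right) + F = F^{2} - 137 F$)
$\frac{1}{C{\left(K{\left(-38 \right)} \right)} + 8734920} = \frac{1}{6 \left(-137 + 6\right) + 8734920} = \frac{1}{6 \left(-131\right) + 8734920} = \frac{1}{-786 + 8734920} = \frac{1}{8734134}$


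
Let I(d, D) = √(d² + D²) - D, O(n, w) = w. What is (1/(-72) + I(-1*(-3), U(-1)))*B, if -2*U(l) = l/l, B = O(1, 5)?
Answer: 175/72 + 5*√37/2 ≈ 17.637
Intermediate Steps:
B = 5
U(l) = -½ (U(l) = -l/(2*l) = -½*1 = -½)
I(d, D) = √(D² + d²) - D
(1/(-72) + I(-1*(-3), U(-1)))*B = (1/(-72) + (√((-½)² + (-1*(-3))²) - 1*(-½)))*5 = (-1/72 + (√(¼ + 3²) + ½))*5 = (-1/72 + (√(¼ + 9) + ½))*5 = (-1/72 + (√(37/4) + ½))*5 = (-1/72 + (√37/2 + ½))*5 = (-1/72 + (½ + √37/2))*5 = (35/72 + √37/2)*5 = 175/72 + 5*√37/2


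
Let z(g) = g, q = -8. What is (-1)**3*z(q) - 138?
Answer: -130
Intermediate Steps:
(-1)**3*z(q) - 138 = (-1)**3*(-8) - 138 = -1*(-8) - 138 = 8 - 138 = -130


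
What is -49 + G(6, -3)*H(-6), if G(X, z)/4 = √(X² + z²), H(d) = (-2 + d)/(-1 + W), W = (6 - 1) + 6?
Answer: -49 - 48*√5/5 ≈ -70.466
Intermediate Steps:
W = 11 (W = 5 + 6 = 11)
H(d) = -⅕ + d/10 (H(d) = (-2 + d)/(-1 + 11) = (-2 + d)/10 = (-2 + d)*(⅒) = -⅕ + d/10)
G(X, z) = 4*√(X² + z²)
-49 + G(6, -3)*H(-6) = -49 + (4*√(6² + (-3)²))*(-⅕ + (⅒)*(-6)) = -49 + (4*√(36 + 9))*(-⅕ - ⅗) = -49 + (4*√45)*(-⅘) = -49 + (4*(3*√5))*(-⅘) = -49 + (12*√5)*(-⅘) = -49 - 48*√5/5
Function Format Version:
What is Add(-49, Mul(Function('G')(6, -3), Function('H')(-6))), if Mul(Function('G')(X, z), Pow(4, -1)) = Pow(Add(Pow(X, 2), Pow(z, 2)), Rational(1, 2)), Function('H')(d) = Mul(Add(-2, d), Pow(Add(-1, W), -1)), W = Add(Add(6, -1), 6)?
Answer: Add(-49, Mul(Rational(-48, 5), Pow(5, Rational(1, 2)))) ≈ -70.466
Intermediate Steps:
W = 11 (W = Add(5, 6) = 11)
Function('H')(d) = Add(Rational(-1, 5), Mul(Rational(1, 10), d)) (Function('H')(d) = Mul(Add(-2, d), Pow(Add(-1, 11), -1)) = Mul(Add(-2, d), Pow(10, -1)) = Mul(Add(-2, d), Rational(1, 10)) = Add(Rational(-1, 5), Mul(Rational(1, 10), d)))
Function('G')(X, z) = Mul(4, Pow(Add(Pow(X, 2), Pow(z, 2)), Rational(1, 2)))
Add(-49, Mul(Function('G')(6, -3), Function('H')(-6))) = Add(-49, Mul(Mul(4, Pow(Add(Pow(6, 2), Pow(-3, 2)), Rational(1, 2))), Add(Rational(-1, 5), Mul(Rational(1, 10), -6)))) = Add(-49, Mul(Mul(4, Pow(Add(36, 9), Rational(1, 2))), Add(Rational(-1, 5), Rational(-3, 5)))) = Add(-49, Mul(Mul(4, Pow(45, Rational(1, 2))), Rational(-4, 5))) = Add(-49, Mul(Mul(4, Mul(3, Pow(5, Rational(1, 2)))), Rational(-4, 5))) = Add(-49, Mul(Mul(12, Pow(5, Rational(1, 2))), Rational(-4, 5))) = Add(-49, Mul(Rational(-48, 5), Pow(5, Rational(1, 2))))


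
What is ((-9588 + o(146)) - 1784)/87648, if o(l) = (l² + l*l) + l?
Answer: 15703/43824 ≈ 0.35832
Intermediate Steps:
o(l) = l + 2*l² (o(l) = (l² + l²) + l = 2*l² + l = l + 2*l²)
((-9588 + o(146)) - 1784)/87648 = ((-9588 + 146*(1 + 2*146)) - 1784)/87648 = ((-9588 + 146*(1 + 292)) - 1784)*(1/87648) = ((-9588 + 146*293) - 1784)*(1/87648) = ((-9588 + 42778) - 1784)*(1/87648) = (33190 - 1784)*(1/87648) = 31406*(1/87648) = 15703/43824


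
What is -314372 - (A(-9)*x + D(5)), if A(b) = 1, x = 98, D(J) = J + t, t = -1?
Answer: -314474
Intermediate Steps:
D(J) = -1 + J (D(J) = J - 1 = -1 + J)
-314372 - (A(-9)*x + D(5)) = -314372 - (1*98 + (-1 + 5)) = -314372 - (98 + 4) = -314372 - 1*102 = -314372 - 102 = -314474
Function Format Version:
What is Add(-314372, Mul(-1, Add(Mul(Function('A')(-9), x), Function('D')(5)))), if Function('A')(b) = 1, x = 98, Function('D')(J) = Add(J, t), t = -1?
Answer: -314474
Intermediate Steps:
Function('D')(J) = Add(-1, J) (Function('D')(J) = Add(J, -1) = Add(-1, J))
Add(-314372, Mul(-1, Add(Mul(Function('A')(-9), x), Function('D')(5)))) = Add(-314372, Mul(-1, Add(Mul(1, 98), Add(-1, 5)))) = Add(-314372, Mul(-1, Add(98, 4))) = Add(-314372, Mul(-1, 102)) = Add(-314372, -102) = -314474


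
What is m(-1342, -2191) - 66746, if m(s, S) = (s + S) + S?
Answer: -72470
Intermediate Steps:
m(s, S) = s + 2*S (m(s, S) = (S + s) + S = s + 2*S)
m(-1342, -2191) - 66746 = (-1342 + 2*(-2191)) - 66746 = (-1342 - 4382) - 66746 = -5724 - 66746 = -72470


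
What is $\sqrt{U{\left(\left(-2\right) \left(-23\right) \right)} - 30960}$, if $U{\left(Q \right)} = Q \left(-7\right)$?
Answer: $i \sqrt{31282} \approx 176.87 i$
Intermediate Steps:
$U{\left(Q \right)} = - 7 Q$
$\sqrt{U{\left(\left(-2\right) \left(-23\right) \right)} - 30960} = \sqrt{- 7 \left(\left(-2\right) \left(-23\right)\right) - 30960} = \sqrt{\left(-7\right) 46 - 30960} = \sqrt{-322 - 30960} = \sqrt{-31282} = i \sqrt{31282}$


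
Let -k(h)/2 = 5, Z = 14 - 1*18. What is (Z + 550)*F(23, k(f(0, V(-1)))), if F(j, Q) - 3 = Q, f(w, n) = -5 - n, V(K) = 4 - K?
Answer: -3822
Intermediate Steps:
Z = -4 (Z = 14 - 18 = -4)
k(h) = -10 (k(h) = -2*5 = -10)
F(j, Q) = 3 + Q
(Z + 550)*F(23, k(f(0, V(-1)))) = (-4 + 550)*(3 - 10) = 546*(-7) = -3822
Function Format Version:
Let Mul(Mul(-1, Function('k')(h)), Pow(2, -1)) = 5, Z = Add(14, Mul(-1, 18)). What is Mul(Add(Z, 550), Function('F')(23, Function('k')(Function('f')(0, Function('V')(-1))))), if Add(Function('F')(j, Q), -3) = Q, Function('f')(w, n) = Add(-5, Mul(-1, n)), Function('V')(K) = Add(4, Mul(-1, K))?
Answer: -3822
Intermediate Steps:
Z = -4 (Z = Add(14, -18) = -4)
Function('k')(h) = -10 (Function('k')(h) = Mul(-2, 5) = -10)
Function('F')(j, Q) = Add(3, Q)
Mul(Add(Z, 550), Function('F')(23, Function('k')(Function('f')(0, Function('V')(-1))))) = Mul(Add(-4, 550), Add(3, -10)) = Mul(546, -7) = -3822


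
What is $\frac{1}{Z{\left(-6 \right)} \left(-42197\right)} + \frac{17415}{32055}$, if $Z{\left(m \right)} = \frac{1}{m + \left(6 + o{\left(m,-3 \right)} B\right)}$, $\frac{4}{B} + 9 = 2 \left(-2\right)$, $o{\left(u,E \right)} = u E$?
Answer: $\frac{637033185}{1172274857} \approx 0.54342$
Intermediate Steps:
$o{\left(u,E \right)} = E u$
$B = - \frac{4}{13}$ ($B = \frac{4}{-9 + 2 \left(-2\right)} = \frac{4}{-9 - 4} = \frac{4}{-13} = 4 \left(- \frac{1}{13}\right) = - \frac{4}{13} \approx -0.30769$)
$Z{\left(m \right)} = \frac{1}{6 + \frac{25 m}{13}}$ ($Z{\left(m \right)} = \frac{1}{m + \left(6 + - 3 m \left(- \frac{4}{13}\right)\right)} = \frac{1}{m + \left(6 + \frac{12 m}{13}\right)} = \frac{1}{6 + \frac{25 m}{13}}$)
$\frac{1}{Z{\left(-6 \right)} \left(-42197\right)} + \frac{17415}{32055} = \frac{1}{\frac{13}{78 + 25 \left(-6\right)} \left(-42197\right)} + \frac{17415}{32055} = \frac{1}{13 \frac{1}{78 - 150}} \left(- \frac{1}{42197}\right) + 17415 \cdot \frac{1}{32055} = \frac{1}{13 \frac{1}{-72}} \left(- \frac{1}{42197}\right) + \frac{1161}{2137} = \frac{1}{13 \left(- \frac{1}{72}\right)} \left(- \frac{1}{42197}\right) + \frac{1161}{2137} = \frac{1}{- \frac{13}{72}} \left(- \frac{1}{42197}\right) + \frac{1161}{2137} = \left(- \frac{72}{13}\right) \left(- \frac{1}{42197}\right) + \frac{1161}{2137} = \frac{72}{548561} + \frac{1161}{2137} = \frac{637033185}{1172274857}$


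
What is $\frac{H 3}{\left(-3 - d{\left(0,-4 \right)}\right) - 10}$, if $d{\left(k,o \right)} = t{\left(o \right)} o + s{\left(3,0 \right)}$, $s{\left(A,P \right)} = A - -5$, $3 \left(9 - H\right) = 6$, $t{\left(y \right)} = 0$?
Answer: $-1$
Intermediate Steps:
$H = 7$ ($H = 9 - 2 = 7$)
$s{\left(A,P \right)} = 5 + A$ ($s{\left(A,P \right)} = A + 5 = 5 + A$)
$d{\left(k,o \right)} = 8$ ($d{\left(k,o \right)} = 0 o + \left(5 + 3\right) = 0 + 8 = 8$)
$\frac{H 3}{\left(-3 - d{\left(0,-4 \right)}\right) - 10} = \frac{7 \cdot 3}{\left(-3 - 8\right) - 10} = \frac{21}{\left(-3 - 8\right) - 10} = \frac{21}{-11 - 10} = \frac{21}{-21} = 21 \left(- \frac{1}{21}\right) = -1$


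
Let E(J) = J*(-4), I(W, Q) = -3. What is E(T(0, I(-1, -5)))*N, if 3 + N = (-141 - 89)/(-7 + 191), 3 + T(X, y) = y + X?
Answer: -102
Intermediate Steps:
T(X, y) = -3 + X + y (T(X, y) = -3 + (y + X) = -3 + (X + y) = -3 + X + y)
N = -17/4 (N = -3 + (-141 - 89)/(-7 + 191) = -3 - 230/184 = -3 - 230*1/184 = -3 - 5/4 = -17/4 ≈ -4.2500)
E(J) = -4*J
E(T(0, I(-1, -5)))*N = -4*(-3 + 0 - 3)*(-17/4) = -4*(-6)*(-17/4) = 24*(-17/4) = -102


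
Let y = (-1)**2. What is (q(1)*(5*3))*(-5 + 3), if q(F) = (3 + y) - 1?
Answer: -90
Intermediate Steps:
y = 1
q(F) = 3 (q(F) = (3 + 1) - 1 = 4 - 1 = 3)
(q(1)*(5*3))*(-5 + 3) = (3*(5*3))*(-5 + 3) = (3*15)*(-2) = 45*(-2) = -90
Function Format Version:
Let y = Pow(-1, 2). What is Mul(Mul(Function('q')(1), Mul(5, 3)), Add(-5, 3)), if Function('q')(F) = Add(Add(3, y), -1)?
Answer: -90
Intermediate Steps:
y = 1
Function('q')(F) = 3 (Function('q')(F) = Add(Add(3, 1), -1) = Add(4, -1) = 3)
Mul(Mul(Function('q')(1), Mul(5, 3)), Add(-5, 3)) = Mul(Mul(3, Mul(5, 3)), Add(-5, 3)) = Mul(Mul(3, 15), -2) = Mul(45, -2) = -90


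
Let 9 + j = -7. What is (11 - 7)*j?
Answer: -64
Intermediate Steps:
j = -16 (j = -9 - 7 = -16)
(11 - 7)*j = (11 - 7)*(-16) = 4*(-16) = -64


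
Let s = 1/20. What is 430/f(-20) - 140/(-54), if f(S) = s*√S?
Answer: 70/27 - 860*I*√5 ≈ 2.5926 - 1923.0*I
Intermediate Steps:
s = 1/20 ≈ 0.050000
f(S) = √S/20
430/f(-20) - 140/(-54) = 430/((√(-20)/20)) - 140/(-54) = 430/(((2*I*√5)/20)) - 140*(-1/54) = 430/((I*√5/10)) + 70/27 = 430*(-2*I*√5) + 70/27 = -860*I*√5 + 70/27 = 70/27 - 860*I*√5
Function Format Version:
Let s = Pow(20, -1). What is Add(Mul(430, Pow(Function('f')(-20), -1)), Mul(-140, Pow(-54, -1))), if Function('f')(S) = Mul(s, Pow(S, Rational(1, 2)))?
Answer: Add(Rational(70, 27), Mul(-860, I, Pow(5, Rational(1, 2)))) ≈ Add(2.5926, Mul(-1923.0, I))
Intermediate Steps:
s = Rational(1, 20) ≈ 0.050000
Function('f')(S) = Mul(Rational(1, 20), Pow(S, Rational(1, 2)))
Add(Mul(430, Pow(Function('f')(-20), -1)), Mul(-140, Pow(-54, -1))) = Add(Mul(430, Pow(Mul(Rational(1, 20), Pow(-20, Rational(1, 2))), -1)), Mul(-140, Pow(-54, -1))) = Add(Mul(430, Pow(Mul(Rational(1, 20), Mul(2, I, Pow(5, Rational(1, 2)))), -1)), Mul(-140, Rational(-1, 54))) = Add(Mul(430, Pow(Mul(Rational(1, 10), I, Pow(5, Rational(1, 2))), -1)), Rational(70, 27)) = Add(Mul(430, Mul(-2, I, Pow(5, Rational(1, 2)))), Rational(70, 27)) = Add(Mul(-860, I, Pow(5, Rational(1, 2))), Rational(70, 27)) = Add(Rational(70, 27), Mul(-860, I, Pow(5, Rational(1, 2))))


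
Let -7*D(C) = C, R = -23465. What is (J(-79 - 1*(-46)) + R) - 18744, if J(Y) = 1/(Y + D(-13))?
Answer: -9201569/218 ≈ -42209.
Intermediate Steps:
D(C) = -C/7
J(Y) = 1/(13/7 + Y) (J(Y) = 1/(Y - 1/7*(-13)) = 1/(Y + 13/7) = 1/(13/7 + Y))
(J(-79 - 1*(-46)) + R) - 18744 = (7/(13 + 7*(-79 - 1*(-46))) - 23465) - 18744 = (7/(13 + 7*(-79 + 46)) - 23465) - 18744 = (7/(13 + 7*(-33)) - 23465) - 18744 = (7/(13 - 231) - 23465) - 18744 = (7/(-218) - 23465) - 18744 = (7*(-1/218) - 23465) - 18744 = (-7/218 - 23465) - 18744 = -5115377/218 - 18744 = -9201569/218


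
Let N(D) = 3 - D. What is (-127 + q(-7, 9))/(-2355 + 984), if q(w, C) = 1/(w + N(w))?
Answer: 380/4113 ≈ 0.092390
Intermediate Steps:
q(w, C) = ⅓ (q(w, C) = 1/(w + (3 - w)) = 1/3 = ⅓)
(-127 + q(-7, 9))/(-2355 + 984) = (-127 + ⅓)/(-2355 + 984) = -380/3/(-1371) = -380/3*(-1/1371) = 380/4113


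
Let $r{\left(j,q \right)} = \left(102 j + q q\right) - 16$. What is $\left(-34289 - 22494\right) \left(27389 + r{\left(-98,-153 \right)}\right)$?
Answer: $-2315951438$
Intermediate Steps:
$r{\left(j,q \right)} = -16 + q^{2} + 102 j$ ($r{\left(j,q \right)} = \left(102 j + q^{2}\right) - 16 = \left(q^{2} + 102 j\right) - 16 = -16 + q^{2} + 102 j$)
$\left(-34289 - 22494\right) \left(27389 + r{\left(-98,-153 \right)}\right) = \left(-34289 - 22494\right) \left(27389 + \left(-16 + \left(-153\right)^{2} + 102 \left(-98\right)\right)\right) = - 56783 \left(27389 - -13397\right) = - 56783 \left(27389 + 13397\right) = \left(-56783\right) 40786 = -2315951438$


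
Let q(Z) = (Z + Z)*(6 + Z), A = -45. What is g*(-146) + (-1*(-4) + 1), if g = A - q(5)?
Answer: 22635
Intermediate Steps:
q(Z) = 2*Z*(6 + Z) (q(Z) = (2*Z)*(6 + Z) = 2*Z*(6 + Z))
g = -155 (g = -45 - 2*5*(6 + 5) = -45 - 2*5*11 = -45 - 1*110 = -45 - 110 = -155)
g*(-146) + (-1*(-4) + 1) = -155*(-146) + (-1*(-4) + 1) = 22630 + (4 + 1) = 22630 + 5 = 22635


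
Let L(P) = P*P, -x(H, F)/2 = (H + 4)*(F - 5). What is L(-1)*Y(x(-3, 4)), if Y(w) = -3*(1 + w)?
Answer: -9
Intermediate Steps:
x(H, F) = -2*(-5 + F)*(4 + H) (x(H, F) = -2*(H + 4)*(F - 5) = -2*(4 + H)*(-5 + F) = -2*(-5 + F)*(4 + H))
L(P) = P²
Y(w) = -3 - 3*w
L(-1)*Y(x(-3, 4)) = (-1)²*(-3 - 3*(40 - 8*4 + 10*(-3) - 2*4*(-3))) = 1*(-3 - 3*(40 - 32 - 30 + 24)) = 1*(-3 - 3*2) = 1*(-3 - 6) = 1*(-9) = -9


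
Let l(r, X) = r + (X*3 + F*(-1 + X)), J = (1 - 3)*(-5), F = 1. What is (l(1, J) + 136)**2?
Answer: 30976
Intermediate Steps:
J = 10 (J = -2*(-5) = 10)
l(r, X) = -1 + r + 4*X (l(r, X) = r + (X*3 + 1*(-1 + X)) = r + (3*X + (-1 + X)) = r + (-1 + 4*X) = -1 + r + 4*X)
(l(1, J) + 136)**2 = ((-1 + 1 + 4*10) + 136)**2 = ((-1 + 1 + 40) + 136)**2 = (40 + 136)**2 = 176**2 = 30976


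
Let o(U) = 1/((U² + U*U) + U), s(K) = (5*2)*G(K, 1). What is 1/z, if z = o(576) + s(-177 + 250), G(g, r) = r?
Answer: 664128/6641281 ≈ 0.10000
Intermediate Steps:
s(K) = 10 (s(K) = (5*2)*1 = 10*1 = 10)
o(U) = 1/(U + 2*U²) (o(U) = 1/((U² + U²) + U) = 1/(2*U² + U) = 1/(U + 2*U²))
z = 6641281/664128 (z = 1/(576*(1 + 2*576)) + 10 = 1/(576*(1 + 1152)) + 10 = (1/576)/1153 + 10 = (1/576)*(1/1153) + 10 = 1/664128 + 10 = 6641281/664128 ≈ 10.000)
1/z = 1/(6641281/664128) = 664128/6641281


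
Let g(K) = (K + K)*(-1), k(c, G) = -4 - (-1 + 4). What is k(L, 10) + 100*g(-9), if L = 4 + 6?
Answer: 1793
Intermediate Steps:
L = 10
k(c, G) = -7 (k(c, G) = -4 - 1*3 = -4 - 3 = -7)
g(K) = -2*K (g(K) = (2*K)*(-1) = -2*K)
k(L, 10) + 100*g(-9) = -7 + 100*(-2*(-9)) = -7 + 100*18 = -7 + 1800 = 1793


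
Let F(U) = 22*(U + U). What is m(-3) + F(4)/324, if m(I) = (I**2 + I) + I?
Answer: 287/81 ≈ 3.5432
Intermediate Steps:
m(I) = I**2 + 2*I (m(I) = (I + I**2) + I = I**2 + 2*I)
F(U) = 44*U (F(U) = 22*(2*U) = 44*U)
m(-3) + F(4)/324 = -3*(2 - 3) + (44*4)/324 = -3*(-1) + (1/324)*176 = 3 + 44/81 = 287/81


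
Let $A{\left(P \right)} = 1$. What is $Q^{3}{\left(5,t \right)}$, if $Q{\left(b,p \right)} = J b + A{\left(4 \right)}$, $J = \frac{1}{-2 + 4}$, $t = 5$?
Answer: $\frac{343}{8} \approx 42.875$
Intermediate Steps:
$J = \frac{1}{2} \approx 0.5$
$Q{\left(b,p \right)} = 1 + \frac{b}{2}$ ($Q{\left(b,p \right)} = \frac{b}{2} + 1 = 1 + \frac{b}{2}$)
$Q^{3}{\left(5,t \right)} = \left(1 + \frac{1}{2} \cdot 5\right)^{3} = \left(1 + \frac{5}{2}\right)^{3} = \left(\frac{7}{2}\right)^{3} = \frac{343}{8}$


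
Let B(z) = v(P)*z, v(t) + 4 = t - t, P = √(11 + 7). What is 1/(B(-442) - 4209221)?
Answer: -1/4207453 ≈ -2.3767e-7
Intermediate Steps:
P = 3*√2 (P = √18 = 3*√2 ≈ 4.2426)
v(t) = -4 (v(t) = -4 + (t - t) = -4 + 0 = -4)
B(z) = -4*z
1/(B(-442) - 4209221) = 1/(-4*(-442) - 4209221) = 1/(1768 - 4209221) = 1/(-4207453) = -1/4207453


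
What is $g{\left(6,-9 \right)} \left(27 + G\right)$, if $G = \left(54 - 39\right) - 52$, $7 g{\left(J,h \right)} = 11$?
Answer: $- \frac{110}{7} \approx -15.714$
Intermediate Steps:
$g{\left(J,h \right)} = \frac{11}{7}$ ($g{\left(J,h \right)} = \frac{1}{7} \cdot 11 = \frac{11}{7}$)
$G = -37$ ($G = 15 - 52 = -37$)
$g{\left(6,-9 \right)} \left(27 + G\right) = \frac{11 \left(27 - 37\right)}{7} = \frac{11}{7} \left(-10\right) = - \frac{110}{7}$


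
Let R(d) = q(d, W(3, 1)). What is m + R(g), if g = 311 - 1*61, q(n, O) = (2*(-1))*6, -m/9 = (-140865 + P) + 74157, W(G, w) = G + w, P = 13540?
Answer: 478500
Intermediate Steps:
m = 478512 (m = -9*((-140865 + 13540) + 74157) = -9*(-127325 + 74157) = -9*(-53168) = 478512)
q(n, O) = -12 (q(n, O) = -2*6 = -12)
g = 250 (g = 311 - 61 = 250)
R(d) = -12
m + R(g) = 478512 - 12 = 478500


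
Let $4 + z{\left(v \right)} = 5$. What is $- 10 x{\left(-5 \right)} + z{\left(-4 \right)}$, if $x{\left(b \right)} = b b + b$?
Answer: $-199$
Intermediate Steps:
$z{\left(v \right)} = 1$ ($z{\left(v \right)} = -4 + 5 = 1$)
$x{\left(b \right)} = b + b^{2}$ ($x{\left(b \right)} = b^{2} + b = b + b^{2}$)
$- 10 x{\left(-5 \right)} + z{\left(-4 \right)} = - 10 \left(- 5 \left(1 - 5\right)\right) + 1 = - 10 \left(\left(-5\right) \left(-4\right)\right) + 1 = \left(-10\right) 20 + 1 = -200 + 1 = -199$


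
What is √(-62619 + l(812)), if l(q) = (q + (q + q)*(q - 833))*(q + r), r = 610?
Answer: I*√47403843 ≈ 6885.0*I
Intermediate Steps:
l(q) = (610 + q)*(q + 2*q*(-833 + q)) (l(q) = (q + (q + q)*(q - 833))*(q + 610) = (q + (2*q)*(-833 + q))*(610 + q) = (q + 2*q*(-833 + q))*(610 + q) = (610 + q)*(q + 2*q*(-833 + q)))
√(-62619 + l(812)) = √(-62619 + 812*(-1015650 - 445*812 + 2*812²)) = √(-62619 + 812*(-1015650 - 361340 + 2*659344)) = √(-62619 + 812*(-1015650 - 361340 + 1318688)) = √(-62619 + 812*(-58302)) = √(-62619 - 47341224) = √(-47403843) = I*√47403843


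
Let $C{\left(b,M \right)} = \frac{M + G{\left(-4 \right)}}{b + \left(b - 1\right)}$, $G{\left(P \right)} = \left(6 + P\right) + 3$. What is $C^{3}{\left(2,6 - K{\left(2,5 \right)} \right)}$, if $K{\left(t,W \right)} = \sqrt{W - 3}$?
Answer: $\frac{\left(11 - \sqrt{2}\right)^{3}}{27} \approx 32.623$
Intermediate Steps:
$G{\left(P \right)} = 9 + P$
$K{\left(t,W \right)} = \sqrt{-3 + W}$
$C{\left(b,M \right)} = \frac{5 + M}{-1 + 2 b}$ ($C{\left(b,M \right)} = \frac{M + \left(9 - 4\right)}{b + \left(b - 1\right)} = \frac{M + 5}{b + \left(b - 1\right)} = \frac{5 + M}{b + \left(-1 + b\right)} = \frac{5 + M}{-1 + 2 b}$)
$C^{3}{\left(2,6 - K{\left(2,5 \right)} \right)} = \left(\frac{5 + \left(6 - \sqrt{-3 + 5}\right)}{-1 + 2 \cdot 2}\right)^{3} = \left(\frac{5 + \left(6 - \sqrt{2}\right)}{-1 + 4}\right)^{3} = \left(\frac{11 - \sqrt{2}}{3}\right)^{3} = \left(\frac{11}{3} - \frac{\sqrt{2}}{3}\right)^{3}$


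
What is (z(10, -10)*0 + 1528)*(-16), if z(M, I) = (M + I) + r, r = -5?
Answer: -24448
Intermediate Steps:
z(M, I) = -5 + I + M (z(M, I) = (M + I) - 5 = (I + M) - 5 = -5 + I + M)
(z(10, -10)*0 + 1528)*(-16) = ((-5 - 10 + 10)*0 + 1528)*(-16) = (-5*0 + 1528)*(-16) = (0 + 1528)*(-16) = 1528*(-16) = -24448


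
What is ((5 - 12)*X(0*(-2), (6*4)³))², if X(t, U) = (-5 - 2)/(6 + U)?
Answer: 2401/191268900 ≈ 1.2553e-5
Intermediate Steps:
X(t, U) = -7/(6 + U)
((5 - 12)*X(0*(-2), (6*4)³))² = ((5 - 12)*(-7/(6 + (6*4)³)))² = (-(-49)/(6 + 24³))² = (-(-49)/(6 + 13824))² = (-(-49)/13830)² = (-7*(-7/13830))² = (49/13830)² = 2401/191268900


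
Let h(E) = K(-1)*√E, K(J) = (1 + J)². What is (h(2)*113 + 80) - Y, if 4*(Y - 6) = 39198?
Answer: -19451/2 ≈ -9725.5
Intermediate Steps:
Y = 19611/2 (Y = 6 + (¼)*39198 = 6 + 19599/2 = 19611/2 ≈ 9805.5)
h(E) = 0 (h(E) = (1 - 1)²*√E = 0²*√E = 0*√E = 0)
(h(2)*113 + 80) - Y = (0*113 + 80) - 1*19611/2 = (0 + 80) - 19611/2 = 80 - 19611/2 = -19451/2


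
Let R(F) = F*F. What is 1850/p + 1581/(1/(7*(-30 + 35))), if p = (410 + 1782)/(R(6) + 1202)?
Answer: 30896155/548 ≈ 56380.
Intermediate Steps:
R(F) = F**2
p = 1096/619 (p = (410 + 1782)/(6**2 + 1202) = 2192/(36 + 1202) = 2192/1238 = 2192*(1/1238) = 1096/619 ≈ 1.7706)
1850/p + 1581/(1/(7*(-30 + 35))) = 1850/(1096/619) + 1581/(1/(7*(-30 + 35))) = 1850*(619/1096) + 1581/(1/(7*5)) = 572575/548 + 1581/(1/35) = 572575/548 + 1581*35 = 572575/548 + 55335 = 30896155/548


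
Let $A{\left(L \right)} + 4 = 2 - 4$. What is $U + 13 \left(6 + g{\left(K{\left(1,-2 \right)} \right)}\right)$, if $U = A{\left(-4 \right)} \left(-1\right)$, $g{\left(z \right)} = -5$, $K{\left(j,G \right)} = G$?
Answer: $19$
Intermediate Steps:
$A{\left(L \right)} = -6$ ($A{\left(L \right)} = -4 + \left(2 - 4\right) = -4 - 2 = -6$)
$U = 6$ ($U = \left(-6\right) \left(-1\right) = 6$)
$U + 13 \left(6 + g{\left(K{\left(1,-2 \right)} \right)}\right) = 6 + 13 \left(6 - 5\right) = 6 + 13 \cdot 1 = 6 + 13 = 19$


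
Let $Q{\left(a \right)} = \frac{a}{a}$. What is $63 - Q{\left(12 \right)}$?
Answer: $62$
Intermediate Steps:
$Q{\left(a \right)} = 1$
$63 - Q{\left(12 \right)} = 63 - 1 = 62$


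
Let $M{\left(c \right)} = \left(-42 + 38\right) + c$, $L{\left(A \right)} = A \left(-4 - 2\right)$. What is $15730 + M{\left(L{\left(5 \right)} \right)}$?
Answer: $15696$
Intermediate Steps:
$L{\left(A \right)} = - 6 A$ ($L{\left(A \right)} = A \left(-6\right) = - 6 A$)
$M{\left(c \right)} = -4 + c$
$15730 + M{\left(L{\left(5 \right)} \right)} = 15730 - 34 = 15696$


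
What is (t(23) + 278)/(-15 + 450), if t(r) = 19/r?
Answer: 6413/10005 ≈ 0.64098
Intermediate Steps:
(t(23) + 278)/(-15 + 450) = (19/23 + 278)/(-15 + 450) = (19*(1/23) + 278)/435 = (19/23 + 278)*(1/435) = (6413/23)*(1/435) = 6413/10005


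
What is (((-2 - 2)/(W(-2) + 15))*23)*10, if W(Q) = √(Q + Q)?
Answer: -13800/229 + 1840*I/229 ≈ -60.262 + 8.0349*I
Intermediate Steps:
W(Q) = √2*√Q (W(Q) = √(2*Q) = √2*√Q)
(((-2 - 2)/(W(-2) + 15))*23)*10 = (((-2 - 2)/(√2*√(-2) + 15))*23)*10 = (-4/(√2*(I*√2) + 15)*23)*10 = (-4/(2*I + 15)*23)*10 = (-4*(15 - 2*I)/229*23)*10 = -92*(15 - 2*I)/229*10 = -920*(15 - 2*I)/229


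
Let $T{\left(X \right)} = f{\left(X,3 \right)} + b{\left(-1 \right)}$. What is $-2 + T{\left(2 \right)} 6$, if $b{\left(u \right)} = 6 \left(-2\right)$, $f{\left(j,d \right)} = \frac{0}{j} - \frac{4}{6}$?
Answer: $-78$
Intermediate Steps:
$f{\left(j,d \right)} = - \frac{2}{3}$ ($f{\left(j,d \right)} = 0 - \frac{2}{3} = - \frac{2}{3}$)
$b{\left(u \right)} = -12$
$T{\left(X \right)} = - \frac{38}{3}$ ($T{\left(X \right)} = - \frac{2}{3} - 12 = - \frac{38}{3}$)
$-2 + T{\left(2 \right)} 6 = -2 - 76 = -78$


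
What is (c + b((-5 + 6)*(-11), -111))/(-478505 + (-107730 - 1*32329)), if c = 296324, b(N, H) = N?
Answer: -98771/206188 ≈ -0.47903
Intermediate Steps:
(c + b((-5 + 6)*(-11), -111))/(-478505 + (-107730 - 1*32329)) = (296324 + (-5 + 6)*(-11))/(-478505 + (-107730 - 1*32329)) = (296324 + 1*(-11))/(-478505 + (-107730 - 32329)) = (296324 - 11)/(-478505 - 140059) = 296313/(-618564) = 296313*(-1/618564) = -98771/206188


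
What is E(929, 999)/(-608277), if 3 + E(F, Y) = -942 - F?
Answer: 1874/608277 ≈ 0.0030808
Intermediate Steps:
E(F, Y) = -945 - F (E(F, Y) = -3 + (-942 - F) = -945 - F)
E(929, 999)/(-608277) = (-945 - 1*929)/(-608277) = (-945 - 929)*(-1/608277) = -1874*(-1/608277) = 1874/608277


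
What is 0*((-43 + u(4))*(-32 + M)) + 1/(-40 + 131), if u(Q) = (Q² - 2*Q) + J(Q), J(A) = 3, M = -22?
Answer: 1/91 ≈ 0.010989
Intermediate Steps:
u(Q) = 3 + Q² - 2*Q (u(Q) = (Q² - 2*Q) + 3 = 3 + Q² - 2*Q)
0*((-43 + u(4))*(-32 + M)) + 1/(-40 + 131) = 0*((-43 + (3 + 4² - 2*4))*(-32 - 22)) + 1/(-40 + 131) = 0*((-43 + (3 + 16 - 8))*(-54)) + 1/91 = 0*((-43 + 11)*(-54)) + 1/91 = 0*(-32*(-54)) + 1/91 = 0*1728 + 1/91 = 0 + 1/91 = 1/91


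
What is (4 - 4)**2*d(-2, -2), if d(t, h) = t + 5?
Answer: 0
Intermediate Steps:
d(t, h) = 5 + t
(4 - 4)**2*d(-2, -2) = (4 - 4)**2*(5 - 2) = 0**2*3 = 0*3 = 0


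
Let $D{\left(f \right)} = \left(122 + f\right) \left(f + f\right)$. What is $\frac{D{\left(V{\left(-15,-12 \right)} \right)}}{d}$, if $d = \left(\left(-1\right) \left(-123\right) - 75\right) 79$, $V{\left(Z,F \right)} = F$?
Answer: $- \frac{55}{79} \approx -0.6962$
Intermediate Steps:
$D{\left(f \right)} = 2 f \left(122 + f\right)$ ($D{\left(f \right)} = \left(122 + f\right) 2 f = 2 f \left(122 + f\right)$)
$d = 3792$ ($d = \left(123 - 75\right) 79 = 48 \cdot 79 = 3792$)
$\frac{D{\left(V{\left(-15,-12 \right)} \right)}}{d} = \frac{2 \left(-12\right) \left(122 - 12\right)}{3792} = 2 \left(-12\right) 110 \cdot \frac{1}{3792} = \left(-2640\right) \frac{1}{3792} = - \frac{55}{79}$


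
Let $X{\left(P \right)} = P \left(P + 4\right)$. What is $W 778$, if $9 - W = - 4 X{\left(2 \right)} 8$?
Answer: $305754$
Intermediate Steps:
$X{\left(P \right)} = P \left(4 + P\right)$
$W = 393$ ($W = 9 - - 4 \cdot 2 \left(4 + 2\right) 8 = 9 - - 4 \cdot 2 \cdot 6 \cdot 8 = 9 - \left(-4\right) 12 \cdot 8 = 9 - \left(-48\right) 8 = 9 - -384 = 9 + 384 = 393$)
$W 778 = 393 \cdot 778 = 305754$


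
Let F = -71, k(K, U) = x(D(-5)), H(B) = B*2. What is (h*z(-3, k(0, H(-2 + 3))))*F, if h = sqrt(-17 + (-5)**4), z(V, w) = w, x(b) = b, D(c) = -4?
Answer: 1136*sqrt(38) ≈ 7002.8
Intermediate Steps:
H(B) = 2*B
k(K, U) = -4
h = 4*sqrt(38) (h = sqrt(-17 + 625) = sqrt(608) = 4*sqrt(38) ≈ 24.658)
(h*z(-3, k(0, H(-2 + 3))))*F = ((4*sqrt(38))*(-4))*(-71) = -16*sqrt(38)*(-71) = 1136*sqrt(38)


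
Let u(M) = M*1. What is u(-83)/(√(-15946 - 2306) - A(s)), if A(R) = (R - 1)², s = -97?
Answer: 199283/23063767 + 3237*I*√3/46127534 ≈ 0.0086405 + 0.00012155*I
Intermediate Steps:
A(R) = (-1 + R)²
u(M) = M
u(-83)/(√(-15946 - 2306) - A(s)) = -83/(√(-15946 - 2306) - (-1 - 97)²) = -83/(√(-18252) - 1*(-98)²) = -83/(78*I*√3 - 1*9604) = -83/(78*I*√3 - 9604) = -83/(-9604 + 78*I*√3)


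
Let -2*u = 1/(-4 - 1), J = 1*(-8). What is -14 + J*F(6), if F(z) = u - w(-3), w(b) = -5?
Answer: -274/5 ≈ -54.800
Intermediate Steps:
J = -8
u = 1/10 (u = -1/(2*(-4 - 1)) = -1/2/(-5) = -1/2*(-1/5) = 1/10 ≈ 0.10000)
F(z) = 51/10 (F(z) = 1/10 - 1*(-5) = 1/10 + 5 = 51/10)
-14 + J*F(6) = -14 - 8*51/10 = -14 - 204/5 = -274/5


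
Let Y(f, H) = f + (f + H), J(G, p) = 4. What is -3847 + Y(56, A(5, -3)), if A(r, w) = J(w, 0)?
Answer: -3731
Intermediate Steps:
A(r, w) = 4
Y(f, H) = H + 2*f (Y(f, H) = f + (H + f) = H + 2*f)
-3847 + Y(56, A(5, -3)) = -3847 + (4 + 2*56) = -3847 + (4 + 112) = -3847 + 116 = -3731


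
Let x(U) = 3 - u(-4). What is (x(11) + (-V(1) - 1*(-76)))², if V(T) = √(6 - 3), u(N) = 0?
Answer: (79 - √3)² ≈ 5970.3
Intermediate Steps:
V(T) = √3
x(U) = 3 (x(U) = 3 - 1*0 = 3 + 0 = 3)
(x(11) + (-V(1) - 1*(-76)))² = (3 + (-√3 - 1*(-76)))² = (3 + (-√3 + 76))² = (3 + (76 - √3))² = (79 - √3)²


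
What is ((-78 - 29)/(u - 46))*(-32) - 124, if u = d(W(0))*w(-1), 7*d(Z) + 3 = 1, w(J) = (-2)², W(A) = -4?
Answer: -32444/165 ≈ -196.63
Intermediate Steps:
w(J) = 4
d(Z) = -2/7 (d(Z) = -3/7 + (⅐)*1 = -3/7 + ⅐ = -2/7)
u = -8/7 (u = -2/7*4 = -8/7 ≈ -1.1429)
((-78 - 29)/(u - 46))*(-32) - 124 = ((-78 - 29)/(-8/7 - 46))*(-32) - 124 = -107/(-330/7)*(-32) - 124 = -107*(-7/330)*(-32) - 124 = (749/330)*(-32) - 124 = -11984/165 - 124 = -32444/165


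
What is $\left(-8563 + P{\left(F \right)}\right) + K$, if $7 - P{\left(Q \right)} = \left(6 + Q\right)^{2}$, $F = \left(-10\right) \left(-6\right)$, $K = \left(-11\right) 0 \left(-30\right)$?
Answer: $-12912$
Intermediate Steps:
$K = 0$ ($K = 0 \left(-30\right) = 0$)
$F = 60$
$P{\left(Q \right)} = 7 - \left(6 + Q\right)^{2}$
$\left(-8563 + P{\left(F \right)}\right) + K = \left(-8563 + \left(7 - \left(6 + 60\right)^{2}\right)\right) + 0 = \left(-8563 + \left(7 - 66^{2}\right)\right) + 0 = \left(-8563 + \left(7 - 4356\right)\right) + 0 = \left(-8563 - 4349\right) + 0 = -12912 + 0 = -12912$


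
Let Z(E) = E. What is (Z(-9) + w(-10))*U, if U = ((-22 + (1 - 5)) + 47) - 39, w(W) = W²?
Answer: -1638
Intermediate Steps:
U = -18 (U = ((-22 - 4) + 47) - 39 = (-26 + 47) - 39 = 21 - 39 = -18)
(Z(-9) + w(-10))*U = (-9 + (-10)²)*(-18) = (-9 + 100)*(-18) = 91*(-18) = -1638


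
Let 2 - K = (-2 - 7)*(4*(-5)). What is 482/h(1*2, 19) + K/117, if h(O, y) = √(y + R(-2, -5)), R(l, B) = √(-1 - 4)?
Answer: -178/117 + 482/√(19 + I*√5) ≈ 108.49 - 6.4511*I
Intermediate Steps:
R(l, B) = I*√5 (R(l, B) = √(-5) = I*√5)
K = -178 (K = 2 - (-2 - 7)*4*(-5) = 2 - (-9)*(-20) = 2 - 1*180 = 2 - 180 = -178)
h(O, y) = √(y + I*√5)
482/h(1*2, 19) + K/117 = 482/(√(19 + I*√5)) - 178/117 = 482/√(19 + I*√5) - 178*1/117 = 482/√(19 + I*√5) - 178/117 = -178/117 + 482/√(19 + I*√5)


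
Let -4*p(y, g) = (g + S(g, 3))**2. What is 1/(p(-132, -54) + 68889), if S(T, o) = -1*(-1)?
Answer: 4/272747 ≈ 1.4666e-5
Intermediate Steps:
S(T, o) = 1
p(y, g) = -(1 + g)**2/4 (p(y, g) = -(g + 1)**2/4 = -(1 + g)**2/4)
1/(p(-132, -54) + 68889) = 1/(-(1 - 54)**2/4 + 68889) = 1/(-1/4*(-53)**2 + 68889) = 1/(-1/4*2809 + 68889) = 1/(-2809/4 + 68889) = 1/(272747/4) = 4/272747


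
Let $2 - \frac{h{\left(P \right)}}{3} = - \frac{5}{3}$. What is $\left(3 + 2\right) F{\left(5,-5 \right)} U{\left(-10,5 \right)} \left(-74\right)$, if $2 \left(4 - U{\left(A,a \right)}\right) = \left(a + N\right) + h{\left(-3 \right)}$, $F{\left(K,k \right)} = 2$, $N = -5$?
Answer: $1110$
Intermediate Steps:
$h{\left(P \right)} = 11$ ($h{\left(P \right)} = 6 - 3 \left(- \frac{5}{3}\right) = 6 - 3 \left(\left(-5\right) \frac{1}{3}\right) = 6 - -5 = 6 + 5 = 11$)
$U{\left(A,a \right)} = 1 - \frac{a}{2}$ ($U{\left(A,a \right)} = 4 - \frac{\left(a - 5\right) + 11}{2} = 4 - \frac{\left(-5 + a\right) + 11}{2} = 4 - \frac{6 + a}{2} = 4 - \left(3 + \frac{a}{2}\right) = 1 - \frac{a}{2}$)
$\left(3 + 2\right) F{\left(5,-5 \right)} U{\left(-10,5 \right)} \left(-74\right) = \left(3 + 2\right) 2 \left(1 - \frac{5}{2}\right) \left(-74\right) = 5 \cdot 2 \left(1 - \frac{5}{2}\right) \left(-74\right) = 10 \left(- \frac{3}{2}\right) \left(-74\right) = \left(-15\right) \left(-74\right) = 1110$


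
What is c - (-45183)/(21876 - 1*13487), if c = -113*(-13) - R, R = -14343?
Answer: 132692051/8389 ≈ 15817.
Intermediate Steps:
c = 15812 (c = -113*(-13) - 1*(-14343) = 1469 + 14343 = 15812)
c - (-45183)/(21876 - 1*13487) = 15812 - (-45183)/(21876 - 1*13487) = 15812 - (-45183)/(21876 - 13487) = 15812 - (-45183)/8389 = 15812 - 1*(-45183/8389) = 15812 + 45183/8389 = 132692051/8389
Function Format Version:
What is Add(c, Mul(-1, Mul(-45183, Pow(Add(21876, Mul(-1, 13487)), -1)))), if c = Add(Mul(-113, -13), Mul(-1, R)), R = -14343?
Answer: Rational(132692051, 8389) ≈ 15817.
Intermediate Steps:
c = 15812 (c = Add(Mul(-113, -13), Mul(-1, -14343)) = Add(1469, 14343) = 15812)
Add(c, Mul(-1, Mul(-45183, Pow(Add(21876, Mul(-1, 13487)), -1)))) = Add(15812, Mul(-1, Mul(-45183, Pow(Add(21876, Mul(-1, 13487)), -1)))) = Add(15812, Mul(-1, Mul(-45183, Pow(Add(21876, -13487), -1)))) = Add(15812, Mul(-1, Mul(-45183, Pow(8389, -1)))) = Add(15812, Mul(-1, Mul(-45183, Rational(1, 8389)))) = Add(15812, Mul(-1, Rational(-45183, 8389))) = Add(15812, Rational(45183, 8389)) = Rational(132692051, 8389)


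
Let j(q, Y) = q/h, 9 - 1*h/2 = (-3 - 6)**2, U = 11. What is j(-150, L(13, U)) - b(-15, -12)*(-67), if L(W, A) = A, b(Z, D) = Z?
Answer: -24095/24 ≈ -1004.0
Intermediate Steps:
h = -144 (h = 18 - 2*(-3 - 6)**2 = 18 - 2*(-9)**2 = 18 - 2*81 = 18 - 162 = -144)
j(q, Y) = -q/144 (j(q, Y) = q/(-144) = q*(-1/144) = -q/144)
j(-150, L(13, U)) - b(-15, -12)*(-67) = -1/144*(-150) - (-15)*(-67) = 25/24 - 1*1005 = 25/24 - 1005 = -24095/24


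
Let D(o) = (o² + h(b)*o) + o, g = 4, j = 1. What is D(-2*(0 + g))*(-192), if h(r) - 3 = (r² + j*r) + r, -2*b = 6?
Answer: -1536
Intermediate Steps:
b = -3 (b = -½*6 = -3)
h(r) = 3 + r² + 2*r (h(r) = 3 + ((r² + 1*r) + r) = 3 + ((r² + r) + r) = 3 + ((r + r²) + r) = 3 + (r² + 2*r) = 3 + r² + 2*r)
D(o) = o² + 7*o (D(o) = (o² + (3 + (-3)² + 2*(-3))*o) + o = (o² + (3 + 9 - 6)*o) + o = (o² + 6*o) + o = o² + 7*o)
D(-2*(0 + g))*(-192) = ((-2*(0 + 4))*(7 - 2*(0 + 4)))*(-192) = ((-2*4)*(7 - 2*4))*(-192) = -8*(7 - 8)*(-192) = -8*(-1)*(-192) = 8*(-192) = -1536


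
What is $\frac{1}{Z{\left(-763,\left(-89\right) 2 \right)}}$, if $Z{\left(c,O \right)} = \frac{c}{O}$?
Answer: $\frac{178}{763} \approx 0.23329$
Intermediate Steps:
$\frac{1}{Z{\left(-763,\left(-89\right) 2 \right)}} = \frac{1}{\left(-763\right) \frac{1}{\left(-89\right) 2}} = \frac{1}{\left(-763\right) \frac{1}{-178}} = \frac{1}{\left(-763\right) \left(- \frac{1}{178}\right)} = \frac{1}{\frac{763}{178}} = \frac{178}{763}$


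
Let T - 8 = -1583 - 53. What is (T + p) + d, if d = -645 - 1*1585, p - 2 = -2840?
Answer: -6696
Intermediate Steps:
p = -2838 (p = 2 - 2840 = -2838)
d = -2230 (d = -645 - 1585 = -2230)
T = -1628 (T = 8 + (-1583 - 53) = 8 - 1636 = -1628)
(T + p) + d = (-1628 - 2838) - 2230 = -4466 - 2230 = -6696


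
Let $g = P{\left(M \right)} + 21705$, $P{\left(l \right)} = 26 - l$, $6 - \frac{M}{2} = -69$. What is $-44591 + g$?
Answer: $-23010$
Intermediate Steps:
$M = 150$ ($M = 12 - -138 = 12 + 138 = 150$)
$g = 21581$ ($g = \left(26 - 150\right) + 21705 = -124 + 21705 = 21581$)
$-44591 + g = -44591 + 21581 = -23010$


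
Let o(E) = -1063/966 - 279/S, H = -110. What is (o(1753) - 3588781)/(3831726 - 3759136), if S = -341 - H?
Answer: -17861539/361284 ≈ -49.439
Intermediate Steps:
S = -231 (S = -341 - 1*(-110) = -341 + 110 = -231)
o(E) = 163/1518 (o(E) = -1063/966 - 279/(-231) = -1063*1/966 - 279*(-1/231) = -1063/966 + 93/77 = 163/1518)
(o(1753) - 3588781)/(3831726 - 3759136) = (163/1518 - 3588781)/(3831726 - 3759136) = -5447769395/1518/72590 = -5447769395/1518*1/72590 = -17861539/361284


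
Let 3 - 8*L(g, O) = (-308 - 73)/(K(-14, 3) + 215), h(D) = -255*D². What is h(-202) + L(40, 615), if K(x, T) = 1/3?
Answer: -53773140279/5168 ≈ -1.0405e+7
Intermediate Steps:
K(x, T) = ⅓
L(g, O) = 3081/5168 (L(g, O) = 3/8 - (-308 - 73)/(8*(⅓ + 215)) = 3/8 - (-381)/(8*646/3) = 3/8 - (-381)*3/(8*646) = 3/8 - ⅛*(-1143/646) = 3/8 + 1143/5168 = 3081/5168)
h(-202) + L(40, 615) = -255*(-202)² + 3081/5168 = -255*40804 + 3081/5168 = -10405020 + 3081/5168 = -53773140279/5168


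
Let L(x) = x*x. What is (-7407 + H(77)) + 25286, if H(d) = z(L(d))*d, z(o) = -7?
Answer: 17340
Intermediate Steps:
L(x) = x²
H(d) = -7*d
(-7407 + H(77)) + 25286 = (-7407 - 7*77) + 25286 = (-7407 - 539) + 25286 = -7946 + 25286 = 17340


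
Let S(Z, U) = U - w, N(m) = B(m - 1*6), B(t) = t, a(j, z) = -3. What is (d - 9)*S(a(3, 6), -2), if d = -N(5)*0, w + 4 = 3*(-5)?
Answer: -153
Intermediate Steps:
w = -19 (w = -4 + 3*(-5) = -4 - 15 = -19)
N(m) = -6 + m (N(m) = m - 1*6 = m - 6 = -6 + m)
d = 0 (d = -(-6 + 5)*0 = -1*(-1)*0 = 1*0 = 0)
S(Z, U) = 19 + U (S(Z, U) = U - 1*(-19) = U + 19 = 19 + U)
(d - 9)*S(a(3, 6), -2) = (0 - 9)*(19 - 2) = -9*17 = -153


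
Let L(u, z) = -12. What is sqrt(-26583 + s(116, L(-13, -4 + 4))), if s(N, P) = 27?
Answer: 2*I*sqrt(6639) ≈ 162.96*I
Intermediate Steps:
sqrt(-26583 + s(116, L(-13, -4 + 4))) = sqrt(-26583 + 27) = sqrt(-26556) = 2*I*sqrt(6639)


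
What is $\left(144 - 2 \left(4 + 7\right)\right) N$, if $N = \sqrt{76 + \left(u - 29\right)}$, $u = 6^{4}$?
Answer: $122 \sqrt{1343} \approx 4470.9$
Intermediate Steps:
$u = 1296$
$N = \sqrt{1343}$ ($N = \sqrt{76 + \left(1296 - 29\right)} = \sqrt{76 + 1267} = \sqrt{1343} \approx 36.647$)
$\left(144 - 2 \left(4 + 7\right)\right) N = \left(144 - 2 \left(4 + 7\right)\right) \sqrt{1343} = \left(144 - 22\right) \sqrt{1343} = 122 \sqrt{1343}$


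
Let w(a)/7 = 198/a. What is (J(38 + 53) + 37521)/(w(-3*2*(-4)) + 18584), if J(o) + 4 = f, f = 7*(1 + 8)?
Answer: 150320/74567 ≈ 2.0159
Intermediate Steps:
f = 63 (f = 7*9 = 63)
J(o) = 59 (J(o) = -4 + 63 = 59)
w(a) = 1386/a (w(a) = 7*(198/a) = 1386/a)
(J(38 + 53) + 37521)/(w(-3*2*(-4)) + 18584) = (59 + 37521)/(1386/((-3*2*(-4))) + 18584) = 37580/(1386/((-6*(-4))) + 18584) = 37580/(1386/24 + 18584) = 37580/(1386*(1/24) + 18584) = 37580/(231/4 + 18584) = 37580/(74567/4) = 37580*(4/74567) = 150320/74567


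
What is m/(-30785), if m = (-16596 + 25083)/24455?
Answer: -8487/752847175 ≈ -1.1273e-5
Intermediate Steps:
m = 8487/24455 (m = 8487*(1/24455) = 8487/24455 ≈ 0.34705)
m/(-30785) = (8487/24455)/(-30785) = (8487/24455)*(-1/30785) = -8487/752847175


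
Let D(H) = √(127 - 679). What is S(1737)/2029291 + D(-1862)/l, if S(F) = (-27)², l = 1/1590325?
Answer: 729/2029291 + 3180650*I*√138 ≈ 0.00035924 + 3.7364e+7*I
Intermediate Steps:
D(H) = 2*I*√138 (D(H) = √(-552) = 2*I*√138)
l = 1/1590325 ≈ 6.2880e-7
S(F) = 729
S(1737)/2029291 + D(-1862)/l = 729/2029291 + (2*I*√138)/(1/1590325) = 729*(1/2029291) + (2*I*√138)*1590325 = 729/2029291 + 3180650*I*√138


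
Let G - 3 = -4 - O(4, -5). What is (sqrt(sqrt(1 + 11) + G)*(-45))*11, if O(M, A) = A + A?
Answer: -495*sqrt(9 + 2*sqrt(3)) ≈ -1747.6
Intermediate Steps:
O(M, A) = 2*A
G = 9 (G = 3 + (-4 - 2*(-5)) = 3 + (-4 - 1*(-10)) = 3 + (-4 + 10) = 3 + 6 = 9)
(sqrt(sqrt(1 + 11) + G)*(-45))*11 = (sqrt(sqrt(1 + 11) + 9)*(-45))*11 = (sqrt(sqrt(12) + 9)*(-45))*11 = (sqrt(2*sqrt(3) + 9)*(-45))*11 = (sqrt(9 + 2*sqrt(3))*(-45))*11 = -45*sqrt(9 + 2*sqrt(3))*11 = -495*sqrt(9 + 2*sqrt(3))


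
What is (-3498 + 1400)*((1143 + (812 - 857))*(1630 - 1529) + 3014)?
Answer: -238987376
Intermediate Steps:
(-3498 + 1400)*((1143 + (812 - 857))*(1630 - 1529) + 3014) = -2098*((1143 - 45)*101 + 3014) = -2098*(1098*101 + 3014) = -2098*(110898 + 3014) = -2098*113912 = -238987376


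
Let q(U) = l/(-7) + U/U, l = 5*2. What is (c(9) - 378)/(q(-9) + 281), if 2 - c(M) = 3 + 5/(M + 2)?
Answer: -14609/10802 ≈ -1.3524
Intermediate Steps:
l = 10
c(M) = -1 - 5/(2 + M) (c(M) = 2 - (3 + 5/(M + 2)) = 2 - (3 + 5/(2 + M)) = 2 + (-3 - 5/(2 + M)) = -1 - 5/(2 + M))
q(U) = -3/7 (q(U) = 10/(-7) + U/U = 10*(-⅐) + 1 = -10/7 + 1 = -3/7)
(c(9) - 378)/(q(-9) + 281) = ((-7 - 1*9)/(2 + 9) - 378)/(-3/7 + 281) = ((-7 - 9)/11 - 378)/(1964/7) = ((1/11)*(-16) - 378)*(7/1964) = (-16/11 - 378)*(7/1964) = -4174/11*7/1964 = -14609/10802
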